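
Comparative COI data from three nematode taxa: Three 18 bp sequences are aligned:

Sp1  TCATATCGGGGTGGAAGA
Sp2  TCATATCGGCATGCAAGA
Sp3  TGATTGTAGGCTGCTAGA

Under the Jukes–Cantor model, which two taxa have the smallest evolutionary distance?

Sp1 and Sp2

Sp1–Sp2: 3/18 differ, p = 0.167, d = 0.188.
Sp1–Sp3: 8/18 differ, p = 0.444, d = 0.673.
Sp2–Sp3: 8/18 differ, p = 0.444, d = 0.673.
The smallest distance is between Sp1 and Sp2.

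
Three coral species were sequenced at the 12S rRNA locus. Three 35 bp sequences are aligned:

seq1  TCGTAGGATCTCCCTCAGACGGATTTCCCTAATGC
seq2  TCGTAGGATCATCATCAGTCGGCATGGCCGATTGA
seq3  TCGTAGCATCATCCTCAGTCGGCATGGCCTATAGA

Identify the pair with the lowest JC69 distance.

seq2 and seq3

seq1–seq2: 11/35 differ, p = 0.314, d = 0.407.
seq1–seq3: 11/35 differ, p = 0.314, d = 0.407.
seq2–seq3: 4/35 differ, p = 0.114, d = 0.124.
The smallest distance is between seq2 and seq3.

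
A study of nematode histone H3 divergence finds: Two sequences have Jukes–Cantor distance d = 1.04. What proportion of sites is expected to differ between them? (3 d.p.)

p = (3/4)(1 − e^(−4d/3)) = 0.75 × (1 − e^(-1.386667)) = 0.75 × (1 − 0.249907) = 0.562570.

0.563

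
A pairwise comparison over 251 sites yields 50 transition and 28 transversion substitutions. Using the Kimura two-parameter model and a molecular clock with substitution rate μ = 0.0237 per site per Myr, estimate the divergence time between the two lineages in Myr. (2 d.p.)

8.86

P = 50/251 ≈ 0.199203 and Q = 28/251 ≈ 0.111554.
Under the Kimura two-parameter model, d = −½ ln(1 − 2P − Q) − ¼ ln(1 − 2Q).
1 − 2P − Q = 0.49004, giving −½ ln(0.49004) = 0.356634.
1 − 2Q = 0.776892, giving −¼ ln(0.776892) = 0.063113.
d = 0.356634 + 0.063113 = 0.419747.
Under a molecular clock d = 2μt, so t = d/(2μ) = 0.419747 / (2 × 0.0237) = 8.86 Myr.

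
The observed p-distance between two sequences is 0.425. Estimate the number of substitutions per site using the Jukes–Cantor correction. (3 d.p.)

d = −(3/4) ln(1 − 4p/3) = −0.75 ln(1 − 0.566667) = −0.75 ln(0.433333)
  = −0.75 × (-0.836249) = 0.627187 substitutions/site.

0.627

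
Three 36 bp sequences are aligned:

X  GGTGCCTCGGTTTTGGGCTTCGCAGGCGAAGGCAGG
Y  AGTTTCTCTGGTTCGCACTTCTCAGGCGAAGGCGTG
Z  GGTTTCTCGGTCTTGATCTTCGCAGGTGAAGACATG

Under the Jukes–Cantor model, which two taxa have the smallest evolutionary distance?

X–Y: 11/36 differ, p = 0.306, d = 0.392.
X–Z: 8/36 differ, p = 0.222, d = 0.264.
Y–Z: 11/36 differ, p = 0.306, d = 0.392.
The smallest distance is between X and Z.

X and Z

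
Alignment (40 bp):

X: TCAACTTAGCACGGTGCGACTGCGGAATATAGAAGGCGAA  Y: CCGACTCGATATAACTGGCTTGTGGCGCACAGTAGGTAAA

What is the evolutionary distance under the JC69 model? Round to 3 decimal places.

The sequences differ at 22 of 40 sites, so p = 22/40 = 0.55.
d = −(3/4) ln(1 − 4p/3) = −0.75 ln(1 − 0.733333) = −0.75 ln(0.266667)
  = −0.75 × (-1.321755) = 0.991316 substitutions/site.

0.991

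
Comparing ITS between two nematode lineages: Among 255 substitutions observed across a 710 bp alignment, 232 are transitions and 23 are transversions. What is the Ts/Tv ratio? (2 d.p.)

R = 232/23 = 10.086956… ≈ 10.09 (to 2 d.p.).

10.09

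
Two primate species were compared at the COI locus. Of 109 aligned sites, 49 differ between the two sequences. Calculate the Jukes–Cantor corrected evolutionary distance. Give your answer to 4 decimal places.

p = 49/109 ≈ 0.449541.
d = −(3/4) ln(1 − 4p/3) = −0.75 ln(1 − 0.599388) = −0.75 ln(0.400612)
  = −0.75 × (-0.914762) = 0.686072 substitutions/site.

0.6861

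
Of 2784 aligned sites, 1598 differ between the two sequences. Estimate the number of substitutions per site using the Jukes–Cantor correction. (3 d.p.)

1.087

p = 1598/2784 ≈ 0.573994.
d = −(3/4) ln(1 − 4p/3) = −0.75 ln(1 − 0.765325) = −0.75 ln(0.234675)
  = −0.75 × (-1.449554) = 1.087166 substitutions/site.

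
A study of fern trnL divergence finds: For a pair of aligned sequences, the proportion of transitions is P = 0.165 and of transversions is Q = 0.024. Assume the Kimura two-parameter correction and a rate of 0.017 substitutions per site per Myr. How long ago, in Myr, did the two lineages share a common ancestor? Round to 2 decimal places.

Under the Kimura two-parameter model, d = −½ ln(1 − 2P − Q) − ¼ ln(1 − 2Q).
1 − 2P − Q = 0.646, giving −½ ln(0.646) = 0.218478.
1 − 2Q = 0.952, giving −¼ ln(0.952) = 0.012298.
d = 0.218478 + 0.012298 = 0.230776.
Under a molecular clock d = 2μt, so t = d/(2μ) = 0.230776 / (2 × 0.017) = 6.79 Myr.

6.79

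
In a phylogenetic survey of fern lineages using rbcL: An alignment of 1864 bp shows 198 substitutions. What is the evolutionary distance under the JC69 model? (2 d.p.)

p = 198/1864 ≈ 0.106223.
d = −(3/4) ln(1 − 4p/3) = −0.75 ln(1 − 0.141631) = −0.75 ln(0.858369)
  = −0.75 × (-0.152721) = 0.114541 substitutions/site.

0.11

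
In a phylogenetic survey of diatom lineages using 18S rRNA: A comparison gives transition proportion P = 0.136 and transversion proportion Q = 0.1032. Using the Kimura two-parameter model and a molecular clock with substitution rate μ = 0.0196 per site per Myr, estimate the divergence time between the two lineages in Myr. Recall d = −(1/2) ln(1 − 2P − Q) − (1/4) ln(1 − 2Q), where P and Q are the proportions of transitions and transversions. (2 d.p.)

Under the Kimura two-parameter model, d = −½ ln(1 − 2P − Q) − ¼ ln(1 − 2Q).
1 − 2P − Q = 0.6248, giving −½ ln(0.6248) = 0.235162.
1 − 2Q = 0.7936, giving −¼ ln(0.7936) = 0.057794.
d = 0.235162 + 0.057794 = 0.292956.
Under a molecular clock d = 2μt, so t = d/(2μ) = 0.292956 / (2 × 0.0196) = 7.47 Myr.

7.47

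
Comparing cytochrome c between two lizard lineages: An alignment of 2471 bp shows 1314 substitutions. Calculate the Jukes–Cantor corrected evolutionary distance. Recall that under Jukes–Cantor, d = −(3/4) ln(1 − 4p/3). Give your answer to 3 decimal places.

0.926

p = 1314/2471 ≈ 0.531769.
d = −(3/4) ln(1 − 4p/3) = −0.75 ln(1 − 0.709025) = −0.75 ln(0.290975)
  = −0.75 × (-1.234518) = 0.925889 substitutions/site.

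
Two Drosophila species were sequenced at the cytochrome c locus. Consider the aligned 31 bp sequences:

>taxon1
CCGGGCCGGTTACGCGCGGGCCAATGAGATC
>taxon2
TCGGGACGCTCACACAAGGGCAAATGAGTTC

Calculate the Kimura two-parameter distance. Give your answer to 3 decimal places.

0.369

Of 31 sites, 4 differences are transitions and 5 are transversions, so P = 4/31 ≈ 0.129032 and Q = 5/31 ≈ 0.16129.
Under the Kimura two-parameter model, d = −½ ln(1 − 2P − Q) − ¼ ln(1 − 2Q).
1 − 2P − Q = 0.580646, giving −½ ln(0.580646) = 0.271807.
1 − 2Q = 0.67742, giving −¼ ln(0.67742) = 0.097366.
d = 0.271807 + 0.097366 = 0.369173.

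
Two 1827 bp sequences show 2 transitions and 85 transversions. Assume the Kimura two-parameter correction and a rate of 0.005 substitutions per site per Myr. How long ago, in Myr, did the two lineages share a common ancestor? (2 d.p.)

4.94

P = 2/1827 ≈ 0.001095 and Q = 85/1827 ≈ 0.046524.
Under the Kimura two-parameter model, d = −½ ln(1 − 2P − Q) − ¼ ln(1 − 2Q).
1 − 2P − Q = 0.951286, giving −½ ln(0.951286) = 0.024970.
1 − 2Q = 0.906952, giving −¼ ln(0.906952) = 0.024416.
d = 0.024970 + 0.024416 = 0.049386.
Under a molecular clock d = 2μt, so t = d/(2μ) = 0.049386 / (2 × 0.005) = 4.94 Myr.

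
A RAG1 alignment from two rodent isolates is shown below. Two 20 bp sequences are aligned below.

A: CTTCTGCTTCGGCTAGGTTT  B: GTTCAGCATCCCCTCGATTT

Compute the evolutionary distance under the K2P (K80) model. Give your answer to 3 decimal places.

0.484

Of 20 sites, 1 differences are transitions and 6 are transversions, so P = 1/20 = 0.05 and Q = 6/20 = 0.3.
Under the Kimura two-parameter model, d = −½ ln(1 − 2P − Q) − ¼ ln(1 − 2Q).
1 − 2P − Q = 0.6, giving −½ ln(0.6) = 0.255413.
1 − 2Q = 0.4, giving −¼ ln(0.4) = 0.229073.
d = 0.255413 + 0.229073 = 0.484486.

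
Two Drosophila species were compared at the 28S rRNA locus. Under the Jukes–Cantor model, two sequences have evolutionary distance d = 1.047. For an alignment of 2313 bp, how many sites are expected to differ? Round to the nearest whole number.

1305

Invert JC69: p = (3/4)(1 − e^(−4d/3)) = 0.75 × (1 − e^(-1.396)) = 0.75 × (1 − 0.247585) = 0.564311.
Expected differing sites = pL ≈ 0.564311 × 2313 = 1305.251343 ≈ 1305.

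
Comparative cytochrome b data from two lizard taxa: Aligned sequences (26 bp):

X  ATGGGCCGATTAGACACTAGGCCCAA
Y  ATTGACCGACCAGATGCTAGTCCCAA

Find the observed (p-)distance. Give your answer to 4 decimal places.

The sequences differ at 7 of 26 positions (sites 3, 5, 10, 11, 15, 16, 21).
p = 7/26 = 0.269230… ≈ 0.2692 (to 4 d.p.).

0.2692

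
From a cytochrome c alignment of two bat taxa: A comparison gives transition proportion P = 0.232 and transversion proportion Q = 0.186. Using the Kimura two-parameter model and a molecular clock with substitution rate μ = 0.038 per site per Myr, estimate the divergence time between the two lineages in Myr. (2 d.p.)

8.44

Under the Kimura two-parameter model, d = −½ ln(1 − 2P − Q) − ¼ ln(1 − 2Q).
1 − 2P − Q = 0.35, giving −½ ln(0.35) = 0.524911.
1 − 2Q = 0.628, giving −¼ ln(0.628) = 0.116304.
d = 0.524911 + 0.116304 = 0.641215.
Under a molecular clock d = 2μt, so t = d/(2μ) = 0.641215 / (2 × 0.038) = 8.44 Myr.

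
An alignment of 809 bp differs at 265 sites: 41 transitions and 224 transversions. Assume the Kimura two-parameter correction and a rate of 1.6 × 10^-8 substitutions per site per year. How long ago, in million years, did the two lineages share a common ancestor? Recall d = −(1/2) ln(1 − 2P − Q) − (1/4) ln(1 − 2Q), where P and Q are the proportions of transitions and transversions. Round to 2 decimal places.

13.73

P = 41/809 ≈ 0.05068 and Q = 224/809 ≈ 0.276885.
Under the Kimura two-parameter model, d = −½ ln(1 − 2P − Q) − ¼ ln(1 − 2Q).
1 − 2P − Q = 0.621755, giving −½ ln(0.621755) = 0.237605.
1 − 2Q = 0.44623, giving −¼ ln(0.44623) = 0.201730.
d = 0.237605 + 0.201730 = 0.439335.
Under a molecular clock d = 2μt, so t = d/(2μ) = 0.439335 / (2 × 1.6 × 10^-8) = 13.73 million years.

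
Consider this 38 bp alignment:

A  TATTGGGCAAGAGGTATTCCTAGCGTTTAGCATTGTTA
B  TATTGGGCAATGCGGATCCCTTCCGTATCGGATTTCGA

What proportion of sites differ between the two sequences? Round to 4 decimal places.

The sequences differ at 13 of 38 positions.
p = 13/38 = 0.342105… ≈ 0.3421 (to 4 d.p.).

0.3421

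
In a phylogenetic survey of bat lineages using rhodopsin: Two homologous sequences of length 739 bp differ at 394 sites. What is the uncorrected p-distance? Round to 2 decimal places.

p = 394/739 = 0.533152… ≈ 0.53 (to 2 d.p.).

0.53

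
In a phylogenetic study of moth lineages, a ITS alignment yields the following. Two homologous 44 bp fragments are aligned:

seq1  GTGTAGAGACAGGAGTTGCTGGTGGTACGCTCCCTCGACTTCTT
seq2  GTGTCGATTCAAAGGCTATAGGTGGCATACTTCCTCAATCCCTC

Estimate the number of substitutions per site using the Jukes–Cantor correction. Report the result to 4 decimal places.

The sequences differ at 19 of 44 sites, so p = 19/44 ≈ 0.431818.
d = −(3/4) ln(1 − 4p/3) = −0.75 ln(1 − 0.575757) = −0.75 ln(0.424243)
  = −0.75 × (-0.857449) = 0.643087 substitutions/site.

0.6431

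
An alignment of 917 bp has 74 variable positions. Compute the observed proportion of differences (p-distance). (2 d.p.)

p = 74/917 = 0.080697… ≈ 0.08 (to 2 d.p.).

0.08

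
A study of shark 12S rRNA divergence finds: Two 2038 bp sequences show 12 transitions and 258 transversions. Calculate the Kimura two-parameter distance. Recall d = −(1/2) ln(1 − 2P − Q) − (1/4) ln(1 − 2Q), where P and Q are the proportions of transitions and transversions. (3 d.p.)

P = 12/2038 ≈ 0.005888 and Q = 258/2038 ≈ 0.126595.
Under the Kimura two-parameter model, d = −½ ln(1 − 2P − Q) − ¼ ln(1 − 2Q).
1 − 2P − Q = 0.861629, giving −½ ln(0.861629) = 0.074465.
1 − 2Q = 0.74681, giving −¼ ln(0.74681) = 0.072986.
d = 0.074465 + 0.072986 = 0.147451.

0.147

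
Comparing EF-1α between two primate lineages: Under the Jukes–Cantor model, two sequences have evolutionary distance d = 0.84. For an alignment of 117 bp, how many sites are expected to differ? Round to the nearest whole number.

59

Invert JC69: p = (3/4)(1 − e^(−4d/3)) = 0.75 × (1 − e^(-1.12)) = 0.75 × (1 − 0.326280) = 0.505290.
Expected differing sites = pL ≈ 0.505290 × 117 = 59.11893 ≈ 59.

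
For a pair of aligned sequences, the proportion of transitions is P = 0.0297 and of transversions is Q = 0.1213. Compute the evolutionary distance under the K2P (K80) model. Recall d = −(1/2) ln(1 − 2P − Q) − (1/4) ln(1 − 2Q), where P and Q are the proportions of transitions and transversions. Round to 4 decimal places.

0.1691

Under the Kimura two-parameter model, d = −½ ln(1 − 2P − Q) − ¼ ln(1 − 2Q).
1 − 2P − Q = 0.8193, giving −½ ln(0.8193) = 0.099652.
1 − 2Q = 0.7574, giving −¼ ln(0.7574) = 0.069466.
d = 0.099652 + 0.069466 = 0.169118.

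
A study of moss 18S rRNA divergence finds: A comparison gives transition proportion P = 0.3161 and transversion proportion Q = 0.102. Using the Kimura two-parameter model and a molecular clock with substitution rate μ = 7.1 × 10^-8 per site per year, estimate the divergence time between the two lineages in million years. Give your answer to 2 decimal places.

Under the Kimura two-parameter model, d = −½ ln(1 − 2P − Q) − ¼ ln(1 − 2Q).
1 − 2P − Q = 0.2658, giving −½ ln(0.2658) = 0.662506.
1 − 2Q = 0.796, giving −¼ ln(0.796) = 0.057039.
d = 0.662506 + 0.057039 = 0.719545.
Under a molecular clock d = 2μt, so t = d/(2μ) = 0.719545 / (2 × 7.1 × 10^-8) = 5.07 million years.

5.07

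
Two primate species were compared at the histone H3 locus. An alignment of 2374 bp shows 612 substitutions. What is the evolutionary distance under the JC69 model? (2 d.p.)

p = 612/2374 ≈ 0.257793.
d = −(3/4) ln(1 − 4p/3) = −0.75 ln(1 − 0.343724) = −0.75 ln(0.656276)
  = −0.75 × (-0.421174) = 0.315881 substitutions/site.

0.32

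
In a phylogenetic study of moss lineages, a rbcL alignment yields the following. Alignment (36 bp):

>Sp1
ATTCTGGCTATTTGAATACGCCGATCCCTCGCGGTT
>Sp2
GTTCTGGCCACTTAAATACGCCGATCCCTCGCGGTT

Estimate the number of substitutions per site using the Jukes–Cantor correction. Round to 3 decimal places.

The sequences differ at 4 of 36 sites (1, 9, 11, 14), so p = 4/36 ≈ 0.111111.
d = −(3/4) ln(1 − 4p/3) = −0.75 ln(1 − 0.148148) = −0.75 ln(0.851852)
  = −0.75 × (-0.160342) = 0.120257 substitutions/site.

0.120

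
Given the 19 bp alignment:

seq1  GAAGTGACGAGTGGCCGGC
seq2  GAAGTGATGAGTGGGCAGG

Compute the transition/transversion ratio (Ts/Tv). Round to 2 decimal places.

Transitions are A↔G and C↔T; transversions are all other mismatches.
Transitions: 2. Transversions: 2.
R = 2/2 = 1.00.

1.00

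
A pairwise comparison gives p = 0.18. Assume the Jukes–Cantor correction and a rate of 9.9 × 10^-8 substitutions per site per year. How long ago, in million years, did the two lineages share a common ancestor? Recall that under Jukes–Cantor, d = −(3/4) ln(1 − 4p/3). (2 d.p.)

d = −(3/4) ln(1 − 4p/3) = −0.75 ln(1 − 0.24) = −0.75 ln(0.76)
  = −0.75 × (-0.274437) = 0.205828 substitutions/site.
Under a molecular clock d = 2μt, so t = d/(2μ) = 0.205828 / (2 × 9.9 × 10^-8) = 1.04 million years.

1.04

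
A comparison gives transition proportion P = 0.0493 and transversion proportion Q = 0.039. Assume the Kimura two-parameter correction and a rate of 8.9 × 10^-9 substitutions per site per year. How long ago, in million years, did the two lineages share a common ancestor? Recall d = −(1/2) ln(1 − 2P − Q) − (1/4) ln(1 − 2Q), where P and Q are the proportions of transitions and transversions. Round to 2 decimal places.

5.30

Under the Kimura two-parameter model, d = −½ ln(1 − 2P − Q) − ¼ ln(1 − 2Q).
1 − 2P − Q = 0.8624, giving −½ ln(0.8624) = 0.074018.
1 − 2Q = 0.922, giving −¼ ln(0.922) = 0.020303.
d = 0.074018 + 0.020303 = 0.094321.
Under a molecular clock d = 2μt, so t = d/(2μ) = 0.094321 / (2 × 8.9 × 10^-9) = 5.30 million years.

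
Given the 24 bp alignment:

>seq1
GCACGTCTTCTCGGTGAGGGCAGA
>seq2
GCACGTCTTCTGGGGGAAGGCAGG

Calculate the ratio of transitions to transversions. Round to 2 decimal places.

Transitions are A↔G and C↔T; transversions are all other mismatches.
Transitions: 2. Transversions: 2.
R = 2/2 = 1.00.

1.00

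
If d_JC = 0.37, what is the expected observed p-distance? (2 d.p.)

0.29

p = (3/4)(1 − e^(−4d/3)) = 0.75 × (1 − e^(-0.493333)) = 0.75 × (1 − 0.610588) = 0.292059.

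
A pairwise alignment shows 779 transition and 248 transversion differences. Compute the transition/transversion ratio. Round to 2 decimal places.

R = 779/248 = 3.141129… ≈ 3.14 (to 2 d.p.).

3.14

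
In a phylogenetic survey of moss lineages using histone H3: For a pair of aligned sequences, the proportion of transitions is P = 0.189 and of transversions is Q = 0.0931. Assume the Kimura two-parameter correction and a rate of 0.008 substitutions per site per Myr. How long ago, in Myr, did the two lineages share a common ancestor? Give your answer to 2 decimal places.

Under the Kimura two-parameter model, d = −½ ln(1 − 2P − Q) − ¼ ln(1 − 2Q).
1 − 2P − Q = 0.5289, giving −½ ln(0.5289) = 0.318478.
1 − 2Q = 0.8138, giving −¼ ln(0.8138) = 0.051510.
d = 0.318478 + 0.051510 = 0.369988.
Under a molecular clock d = 2μt, so t = d/(2μ) = 0.369988 / (2 × 0.008) = 23.12 Myr.

23.12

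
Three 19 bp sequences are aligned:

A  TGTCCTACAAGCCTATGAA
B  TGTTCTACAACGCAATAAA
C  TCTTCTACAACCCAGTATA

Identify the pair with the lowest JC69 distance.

B and C

A–B: 5/19 differ, p = 0.263, d = 0.324.
A–C: 7/19 differ, p = 0.368, d = 0.507.
B–C: 4/19 differ, p = 0.211, d = 0.247.
The smallest distance is between B and C.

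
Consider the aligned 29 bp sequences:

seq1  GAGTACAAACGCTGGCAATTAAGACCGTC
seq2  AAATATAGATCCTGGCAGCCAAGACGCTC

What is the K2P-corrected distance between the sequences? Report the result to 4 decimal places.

Of 29 sites, 8 differences are transitions and 3 are transversions, so P = 8/29 ≈ 0.275862 and Q = 3/29 ≈ 0.103448.
Under the Kimura two-parameter model, d = −½ ln(1 − 2P − Q) − ¼ ln(1 − 2Q).
1 − 2P − Q = 0.344828, giving −½ ln(0.344828) = 0.532355.
1 − 2Q = 0.793104, giving −¼ ln(0.793104) = 0.057950.
d = 0.532355 + 0.057950 = 0.590305.

0.5903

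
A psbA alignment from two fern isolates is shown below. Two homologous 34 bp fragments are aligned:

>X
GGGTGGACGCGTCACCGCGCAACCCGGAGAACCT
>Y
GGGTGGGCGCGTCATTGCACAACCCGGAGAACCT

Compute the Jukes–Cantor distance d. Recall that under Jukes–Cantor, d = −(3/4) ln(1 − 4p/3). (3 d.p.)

0.128

The sequences differ at 4 of 34 sites (7, 15, 16, 19), so p = 4/34 ≈ 0.117647.
d = −(3/4) ln(1 − 4p/3) = −0.75 ln(1 − 0.156863) = −0.75 ln(0.843137)
  = −0.75 × (-0.170626) = 0.127970 substitutions/site.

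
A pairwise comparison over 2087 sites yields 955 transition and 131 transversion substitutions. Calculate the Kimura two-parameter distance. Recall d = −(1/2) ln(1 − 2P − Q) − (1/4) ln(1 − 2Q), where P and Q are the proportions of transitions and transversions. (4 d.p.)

P = 955/2087 ≈ 0.457595 and Q = 131/2087 ≈ 0.06277.
Under the Kimura two-parameter model, d = −½ ln(1 − 2P − Q) − ¼ ln(1 − 2Q).
1 − 2P − Q = 0.02204, giving −½ ln(0.02204) = 1.907448.
1 − 2Q = 0.87446, giving −¼ ln(0.87446) = 0.033537.
d = 1.907448 + 0.033537 = 1.940985.

1.9410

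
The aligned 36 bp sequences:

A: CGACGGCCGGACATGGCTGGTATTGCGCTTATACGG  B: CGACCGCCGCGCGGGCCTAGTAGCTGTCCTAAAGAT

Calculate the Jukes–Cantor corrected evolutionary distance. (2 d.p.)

The sequences differ at 17 of 36 sites, so p = 17/36 ≈ 0.472222.
d = −(3/4) ln(1 − 4p/3) = −0.75 ln(1 − 0.629629) = −0.75 ln(0.370371)
  = −0.75 × (-0.993250) = 0.744938 substitutions/site.

0.74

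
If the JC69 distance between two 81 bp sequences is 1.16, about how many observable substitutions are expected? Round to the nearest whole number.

48

Invert JC69: p = (3/4)(1 − e^(−4d/3)) = 0.75 × (1 − e^(-1.546667)) = 0.75 × (1 − 0.212957) = 0.590282.
Expected differing sites = pL ≈ 0.590282 × 81 = 47.812842 ≈ 48.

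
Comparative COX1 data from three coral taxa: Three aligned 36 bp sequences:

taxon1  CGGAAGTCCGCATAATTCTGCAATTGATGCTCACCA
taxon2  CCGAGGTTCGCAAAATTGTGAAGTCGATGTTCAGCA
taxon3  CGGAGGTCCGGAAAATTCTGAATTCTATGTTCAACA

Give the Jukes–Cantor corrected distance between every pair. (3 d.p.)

taxon1–taxon2: 10/36 sites differ → p ≈ 0.277778, d = −0.75 ln(1 − 0.370371) = 0.346968 ≈ 0.347.
taxon1–taxon3: 9/36 sites differ → p = 0.25, d = −0.75 ln(1 − 0.333333) = 0.304098 ≈ 0.304.
taxon2–taxon3: 7/36 sites differ → p ≈ 0.194444, d = −0.75 ln(1 − 0.259259) = 0.225078 ≈ 0.225.

d(taxon1,taxon2) = 0.347, d(taxon1,taxon3) = 0.304, d(taxon2,taxon3) = 0.225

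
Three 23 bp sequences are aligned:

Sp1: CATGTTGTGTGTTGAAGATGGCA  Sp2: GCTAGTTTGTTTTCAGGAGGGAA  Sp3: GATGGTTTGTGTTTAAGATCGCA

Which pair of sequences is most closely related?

Sp1–Sp2: 10/23 differ, p = 0.435, d = 0.650.
Sp1–Sp3: 5/23 differ, p = 0.217, d = 0.257.
Sp2–Sp3: 8/23 differ, p = 0.348, d = 0.467.
The smallest distance is between Sp1 and Sp3.

Sp1 and Sp3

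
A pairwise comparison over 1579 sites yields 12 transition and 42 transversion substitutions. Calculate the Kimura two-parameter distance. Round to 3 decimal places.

P = 12/1579 ≈ 0.0076 and Q = 42/1579 ≈ 0.026599.
Under the Kimura two-parameter model, d = −½ ln(1 − 2P − Q) − ¼ ln(1 − 2Q).
1 − 2P − Q = 0.958201, giving −½ ln(0.958201) = 0.021349.
1 − 2Q = 0.946802, giving −¼ ln(0.946802) = 0.013666.
d = 0.021349 + 0.013666 = 0.035015.

0.035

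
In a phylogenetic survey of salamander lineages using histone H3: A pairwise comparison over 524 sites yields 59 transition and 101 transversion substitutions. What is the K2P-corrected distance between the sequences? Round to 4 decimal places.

0.3923

P = 59/524 ≈ 0.112595 and Q = 101/524 ≈ 0.192748.
Under the Kimura two-parameter model, d = −½ ln(1 − 2P − Q) − ¼ ln(1 − 2Q).
1 − 2P − Q = 0.582062, giving −½ ln(0.582062) = 0.270589.
1 − 2Q = 0.614504, giving −¼ ln(0.614504) = 0.121735.
d = 0.270589 + 0.121735 = 0.392324.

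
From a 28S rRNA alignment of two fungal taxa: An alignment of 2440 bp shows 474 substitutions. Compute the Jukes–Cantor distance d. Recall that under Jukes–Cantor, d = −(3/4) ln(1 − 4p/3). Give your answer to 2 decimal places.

p = 474/2440 ≈ 0.194262.
d = −(3/4) ln(1 − 4p/3) = −0.75 ln(1 − 0.259016) = −0.75 ln(0.740984)
  = −0.75 × (-0.299776) = 0.224832 substitutions/site.

0.22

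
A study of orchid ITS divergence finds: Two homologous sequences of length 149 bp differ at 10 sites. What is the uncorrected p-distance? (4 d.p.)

p = 10/149 = 0.067114… ≈ 0.0671 (to 4 d.p.).

0.0671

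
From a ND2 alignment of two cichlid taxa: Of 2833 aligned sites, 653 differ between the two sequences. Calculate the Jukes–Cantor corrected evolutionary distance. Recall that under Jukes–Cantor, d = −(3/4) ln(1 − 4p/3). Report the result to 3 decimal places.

0.275

p = 653/2833 ≈ 0.230498.
d = −(3/4) ln(1 − 4p/3) = −0.75 ln(1 − 0.307331) = −0.75 ln(0.692669)
  = −0.75 × (-0.367203) = 0.275402 substitutions/site.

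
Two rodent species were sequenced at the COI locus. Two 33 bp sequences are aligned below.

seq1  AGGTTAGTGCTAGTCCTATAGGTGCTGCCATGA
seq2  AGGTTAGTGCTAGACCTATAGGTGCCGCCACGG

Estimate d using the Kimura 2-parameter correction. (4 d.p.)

0.1348

Of 33 sites, 3 differences are transitions and 1 are transversions, so P = 3/33 ≈ 0.090909 and Q = 1/33 ≈ 0.030303.
Under the Kimura two-parameter model, d = −½ ln(1 − 2P − Q) − ¼ ln(1 − 2Q).
1 − 2P − Q = 0.787879, giving −½ ln(0.787879) = 0.119205.
1 − 2Q = 0.939394, giving −¼ ln(0.939394) = 0.015630.
d = 0.119205 + 0.015630 = 0.134835.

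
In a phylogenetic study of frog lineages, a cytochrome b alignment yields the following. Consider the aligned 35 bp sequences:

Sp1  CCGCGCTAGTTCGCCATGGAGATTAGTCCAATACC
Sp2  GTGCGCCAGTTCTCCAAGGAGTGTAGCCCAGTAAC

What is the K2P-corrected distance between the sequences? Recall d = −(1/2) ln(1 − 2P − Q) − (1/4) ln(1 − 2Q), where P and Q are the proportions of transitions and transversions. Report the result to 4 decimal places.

0.3604

Of 35 sites, 4 differences are transitions and 6 are transversions, so P = 4/35 ≈ 0.114286 and Q = 6/35 ≈ 0.171429.
Under the Kimura two-parameter model, d = −½ ln(1 − 2P − Q) − ¼ ln(1 − 2Q).
1 − 2P − Q = 0.599999, giving −½ ln(0.599999) = 0.255414.
1 − 2Q = 0.657142, giving −¼ ln(0.657142) = 0.104964.
d = 0.255414 + 0.104964 = 0.360378.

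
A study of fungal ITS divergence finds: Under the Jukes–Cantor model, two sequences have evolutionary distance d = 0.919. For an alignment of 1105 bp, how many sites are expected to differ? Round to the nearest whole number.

585

Invert JC69: p = (3/4)(1 − e^(−4d/3)) = 0.75 × (1 − e^(-1.225333)) = 0.75 × (1 − 0.293660) = 0.529755.
Expected differing sites = pL ≈ 0.529755 × 1105 = 585.379275 ≈ 585.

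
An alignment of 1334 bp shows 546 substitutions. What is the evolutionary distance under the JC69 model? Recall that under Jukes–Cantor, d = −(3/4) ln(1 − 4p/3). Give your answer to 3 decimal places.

p = 546/1334 ≈ 0.409295.
d = −(3/4) ln(1 − 4p/3) = −0.75 ln(1 − 0.545727) = −0.75 ln(0.454273)
  = −0.75 × (-0.789057) = 0.591793 substitutions/site.

0.592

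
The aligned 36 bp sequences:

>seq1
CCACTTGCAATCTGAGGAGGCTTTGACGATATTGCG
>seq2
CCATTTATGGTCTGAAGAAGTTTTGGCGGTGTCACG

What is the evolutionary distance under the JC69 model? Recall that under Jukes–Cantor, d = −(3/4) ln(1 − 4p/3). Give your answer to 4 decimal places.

0.4926

The sequences differ at 13 of 36 sites, so p = 13/36 ≈ 0.361111.
d = −(3/4) ln(1 − 4p/3) = −0.75 ln(1 − 0.481481) = −0.75 ln(0.518519)
  = −0.75 × (-0.656779) = 0.492584 substitutions/site.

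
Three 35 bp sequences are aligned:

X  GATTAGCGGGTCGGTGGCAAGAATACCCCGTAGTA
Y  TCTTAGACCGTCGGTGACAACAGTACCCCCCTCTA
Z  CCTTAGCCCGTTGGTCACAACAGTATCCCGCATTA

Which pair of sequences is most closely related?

Y and Z

X–Y: 12/35 differ, p = 0.343, d = 0.458.
X–Z: 12/35 differ, p = 0.343, d = 0.458.
Y–Z: 8/35 differ, p = 0.229, d = 0.273.
The smallest distance is between Y and Z.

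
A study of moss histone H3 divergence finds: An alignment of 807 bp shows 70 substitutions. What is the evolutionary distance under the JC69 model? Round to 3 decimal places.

0.092

p = 70/807 ≈ 0.086741.
d = −(3/4) ln(1 − 4p/3) = −0.75 ln(1 − 0.115655) = −0.75 ln(0.884345)
  = −0.75 × (-0.122908) = 0.092181 substitutions/site.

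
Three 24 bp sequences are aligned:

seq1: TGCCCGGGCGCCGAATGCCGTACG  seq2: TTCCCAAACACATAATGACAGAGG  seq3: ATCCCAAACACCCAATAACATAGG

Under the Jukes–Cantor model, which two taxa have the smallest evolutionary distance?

seq1–seq2: 11/24 differ, p = 0.458, d = 0.708.
seq1–seq3: 11/24 differ, p = 0.458, d = 0.708.
seq2–seq3: 5/24 differ, p = 0.208, d = 0.244.
The smallest distance is between seq2 and seq3.

seq2 and seq3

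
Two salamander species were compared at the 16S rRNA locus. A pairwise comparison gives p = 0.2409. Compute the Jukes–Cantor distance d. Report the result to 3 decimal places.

d = −(3/4) ln(1 − 4p/3) = −0.75 ln(1 − 0.3212) = −0.75 ln(0.6788)
  = −0.75 × (-0.387429) = 0.290572 substitutions/site.

0.291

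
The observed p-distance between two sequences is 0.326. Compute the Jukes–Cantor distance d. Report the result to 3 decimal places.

d = −(3/4) ln(1 − 4p/3) = −0.75 ln(1 − 0.434667) = −0.75 ln(0.565333)
  = −0.75 × (-0.570340) = 0.427755 substitutions/site.

0.428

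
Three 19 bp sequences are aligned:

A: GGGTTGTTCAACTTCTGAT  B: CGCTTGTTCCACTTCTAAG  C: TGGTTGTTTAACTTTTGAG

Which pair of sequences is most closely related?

A–B: 5/19 differ, p = 0.263, d = 0.324.
A–C: 4/19 differ, p = 0.211, d = 0.247.
B–C: 6/19 differ, p = 0.316, d = 0.410.
The smallest distance is between A and C.

A and C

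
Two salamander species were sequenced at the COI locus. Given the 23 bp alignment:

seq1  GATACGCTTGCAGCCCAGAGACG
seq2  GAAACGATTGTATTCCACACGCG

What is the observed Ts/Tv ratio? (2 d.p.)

Transitions are A↔G and C↔T; transversions are all other mismatches.
Transitions: 3. Transversions: 5.
R = 3/5 = 0.60.

0.60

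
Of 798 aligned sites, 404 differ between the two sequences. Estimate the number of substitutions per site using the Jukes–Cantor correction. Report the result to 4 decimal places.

0.8430

p = 404/798 ≈ 0.506266.
d = −(3/4) ln(1 − 4p/3) = −0.75 ln(1 − 0.675021) = −0.75 ln(0.324979)
  = −0.75 × (-1.123995) = 0.842996 substitutions/site.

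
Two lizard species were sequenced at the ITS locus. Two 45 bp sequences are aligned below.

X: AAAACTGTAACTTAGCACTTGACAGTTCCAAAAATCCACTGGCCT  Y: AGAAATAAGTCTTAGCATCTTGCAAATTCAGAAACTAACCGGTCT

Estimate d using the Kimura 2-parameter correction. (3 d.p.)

0.698

Of 45 sites, 13 differences are transitions and 6 are transversions, so P = 13/45 ≈ 0.288889 and Q = 6/45 ≈ 0.133333.
Under the Kimura two-parameter model, d = −½ ln(1 − 2P − Q) − ¼ ln(1 − 2Q).
1 − 2P − Q = 0.288889, giving −½ ln(0.288889) = 0.620856.
1 − 2Q = 0.733334, giving −¼ ln(0.733334) = 0.077539.
d = 0.620856 + 0.077539 = 0.698395.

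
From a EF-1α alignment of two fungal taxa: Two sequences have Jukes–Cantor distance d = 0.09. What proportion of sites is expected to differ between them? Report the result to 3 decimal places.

p = (3/4)(1 − e^(−4d/3)) = 0.75 × (1 − e^(-0.12)) = 0.75 × (1 − 0.886920) = 0.084810.

0.085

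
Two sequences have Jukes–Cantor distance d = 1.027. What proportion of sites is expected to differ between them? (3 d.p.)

0.559

p = (3/4)(1 − e^(−4d/3)) = 0.75 × (1 − e^(-1.369333)) = 0.75 × (1 − 0.254277) = 0.559292.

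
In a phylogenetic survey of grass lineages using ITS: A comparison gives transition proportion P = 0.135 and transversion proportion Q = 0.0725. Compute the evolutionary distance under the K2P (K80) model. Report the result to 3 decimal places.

Under the Kimura two-parameter model, d = −½ ln(1 − 2P − Q) − ¼ ln(1 − 2Q).
1 − 2P − Q = 0.6575, giving −½ ln(0.6575) = 0.209655.
1 − 2Q = 0.855, giving −¼ ln(0.855) = 0.039163.
d = 0.209655 + 0.039163 = 0.248818.

0.249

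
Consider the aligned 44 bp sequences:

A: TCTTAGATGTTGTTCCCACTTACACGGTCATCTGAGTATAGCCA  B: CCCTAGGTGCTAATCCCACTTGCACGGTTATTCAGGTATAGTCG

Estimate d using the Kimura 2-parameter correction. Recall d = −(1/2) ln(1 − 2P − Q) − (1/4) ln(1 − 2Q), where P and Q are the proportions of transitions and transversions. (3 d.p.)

Of 44 sites, 13 differences are transitions and 1 are transversions, so P = 13/44 ≈ 0.295455 and Q = 1/44 ≈ 0.022727.
Under the Kimura two-parameter model, d = −½ ln(1 − 2P − Q) − ¼ ln(1 − 2Q).
1 − 2P − Q = 0.386363, giving −½ ln(0.386363) = 0.475489.
1 − 2Q = 0.954546, giving −¼ ln(0.954546) = 0.011630.
d = 0.475489 + 0.011630 = 0.487119.

0.487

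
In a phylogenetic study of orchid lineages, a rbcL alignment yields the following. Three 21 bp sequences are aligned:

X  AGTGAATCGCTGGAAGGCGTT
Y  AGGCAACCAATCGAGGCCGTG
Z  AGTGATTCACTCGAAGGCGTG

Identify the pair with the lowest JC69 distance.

X and Z

X–Y: 9/21 differ, p = 0.429, d = 0.635.
X–Z: 4/21 differ, p = 0.190, d = 0.220.
Y–Z: 7/21 differ, p = 0.333, d = 0.441.
The smallest distance is between X and Z.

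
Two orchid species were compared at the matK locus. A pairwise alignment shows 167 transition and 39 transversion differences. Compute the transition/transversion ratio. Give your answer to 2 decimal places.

4.28

R = 167/39 = 4.282051… ≈ 4.28 (to 2 d.p.).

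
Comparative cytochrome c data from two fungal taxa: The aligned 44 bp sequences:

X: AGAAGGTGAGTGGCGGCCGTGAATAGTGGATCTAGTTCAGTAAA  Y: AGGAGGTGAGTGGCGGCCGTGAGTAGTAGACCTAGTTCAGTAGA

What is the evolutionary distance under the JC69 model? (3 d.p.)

0.123

The sequences differ at 5 of 44 sites (3, 23, 28, 31, 43), so p = 5/44 ≈ 0.113636.
d = −(3/4) ln(1 − 4p/3) = −0.75 ln(1 − 0.151515) = −0.75 ln(0.848485)
  = −0.75 × (-0.164303) = 0.123227 substitutions/site.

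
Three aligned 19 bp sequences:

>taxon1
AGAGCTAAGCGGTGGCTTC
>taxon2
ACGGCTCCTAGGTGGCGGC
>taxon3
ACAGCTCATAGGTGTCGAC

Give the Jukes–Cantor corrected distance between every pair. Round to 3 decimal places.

d(taxon1,taxon2) = 0.618, d(taxon1,taxon3) = 0.507, d(taxon2,taxon3) = 0.247

taxon1–taxon2: 8/19 sites differ → p ≈ 0.421053, d = −0.75 ln(1 − 0.561404) = 0.618132 ≈ 0.618.
taxon1–taxon3: 7/19 sites differ → p ≈ 0.368421, d = −0.75 ln(1 − 0.491228) = 0.506816 ≈ 0.507.
taxon2–taxon3: 4/19 sites differ → p ≈ 0.210526, d = −0.75 ln(1 − 0.280701) = 0.247109 ≈ 0.247.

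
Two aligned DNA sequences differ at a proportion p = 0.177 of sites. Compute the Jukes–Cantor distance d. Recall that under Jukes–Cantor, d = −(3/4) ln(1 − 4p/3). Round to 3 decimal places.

0.202

d = −(3/4) ln(1 − 4p/3) = −0.75 ln(1 − 0.236) = −0.75 ln(0.764)
  = −0.75 × (-0.269187) = 0.201890 substitutions/site.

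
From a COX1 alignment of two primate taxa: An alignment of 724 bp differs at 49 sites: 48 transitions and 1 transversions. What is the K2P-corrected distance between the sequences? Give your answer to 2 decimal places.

0.07

P = 48/724 ≈ 0.066298 and Q = 1/724 ≈ 0.001381.
Under the Kimura two-parameter model, d = −½ ln(1 − 2P − Q) − ¼ ln(1 − 2Q).
1 − 2P − Q = 0.866023, giving −½ ln(0.866023) = 0.071922.
1 − 2Q = 0.997238, giving −¼ ln(0.997238) = 0.000691.
d = 0.071922 + 0.000691 = 0.072613.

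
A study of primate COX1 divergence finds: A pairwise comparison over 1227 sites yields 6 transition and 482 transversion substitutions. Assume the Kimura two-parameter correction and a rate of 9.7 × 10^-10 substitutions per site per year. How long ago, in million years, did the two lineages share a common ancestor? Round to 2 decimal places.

P = 6/1227 ≈ 0.00489 and Q = 482/1227 ≈ 0.392828.
Under the Kimura two-parameter model, d = −½ ln(1 − 2P − Q) − ¼ ln(1 − 2Q).
1 − 2P − Q = 0.597392, giving −½ ln(0.597392) = 0.257591.
1 − 2Q = 0.214344, giving −¼ ln(0.214344) = 0.385043.
d = 0.257591 + 0.385043 = 0.642634.
Under a molecular clock d = 2μt, so t = d/(2μ) = 0.642634 / (2 × 9.7 × 10^-10) = 331.25 million years.

331.25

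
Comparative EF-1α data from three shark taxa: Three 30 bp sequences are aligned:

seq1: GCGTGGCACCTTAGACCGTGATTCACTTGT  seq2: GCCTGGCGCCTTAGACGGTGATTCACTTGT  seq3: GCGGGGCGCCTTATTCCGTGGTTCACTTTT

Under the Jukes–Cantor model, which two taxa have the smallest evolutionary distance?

seq1 and seq2

seq1–seq2: 3/30 differ, p = 0.100, d = 0.107.
seq1–seq3: 6/30 differ, p = 0.200, d = 0.233.
seq2–seq3: 7/30 differ, p = 0.233, d = 0.280.
The smallest distance is between seq1 and seq2.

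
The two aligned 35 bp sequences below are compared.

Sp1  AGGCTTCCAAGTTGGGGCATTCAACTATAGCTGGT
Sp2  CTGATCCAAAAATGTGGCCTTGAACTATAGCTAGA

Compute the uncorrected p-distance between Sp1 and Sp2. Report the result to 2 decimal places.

0.34

The sequences differ at 12 of 35 positions.
p = 12/35 = 0.342857… ≈ 0.34 (to 2 d.p.).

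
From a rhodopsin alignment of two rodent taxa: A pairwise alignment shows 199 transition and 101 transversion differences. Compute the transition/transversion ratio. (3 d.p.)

R = 199/101 = 1.970297… ≈ 1.970 (to 3 d.p.).

1.970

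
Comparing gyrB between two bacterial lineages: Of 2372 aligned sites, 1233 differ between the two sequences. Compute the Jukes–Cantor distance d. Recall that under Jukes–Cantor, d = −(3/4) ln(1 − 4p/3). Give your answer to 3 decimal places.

0.886

p = 1233/2372 ≈ 0.519815.
d = −(3/4) ln(1 − 4p/3) = −0.75 ln(1 − 0.693087) = −0.75 ln(0.306913)
  = −0.75 × (-1.181191) = 0.885893 substitutions/site.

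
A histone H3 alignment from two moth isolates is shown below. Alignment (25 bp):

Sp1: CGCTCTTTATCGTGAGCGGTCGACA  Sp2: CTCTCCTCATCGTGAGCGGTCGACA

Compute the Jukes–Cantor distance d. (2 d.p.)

The sequences differ at 3 of 25 sites (2, 6, 8), so p = 3/25 = 0.12.
d = −(3/4) ln(1 − 4p/3) = −0.75 ln(1 − 0.16) = −0.75 ln(0.84)
  = −0.75 × (-0.174353) = 0.130765 substitutions/site.

0.13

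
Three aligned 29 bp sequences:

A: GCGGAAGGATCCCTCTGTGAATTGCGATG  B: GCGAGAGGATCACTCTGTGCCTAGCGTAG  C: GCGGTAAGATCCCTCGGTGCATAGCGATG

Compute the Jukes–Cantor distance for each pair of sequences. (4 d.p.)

A–B: 8/29 sites differ → p ≈ 0.275862, d = −0.75 ln(1 − 0.367816) = 0.343931 ≈ 0.3439.
A–C: 5/29 sites differ → p ≈ 0.172414, d = −0.75 ln(1 − 0.229885) = 0.195912 ≈ 0.1959.
B–C: 8/29 sites differ → p ≈ 0.275862, d = −0.75 ln(1 − 0.367816) = 0.343931 ≈ 0.3439.

d(A,B) = 0.3439, d(A,C) = 0.1959, d(B,C) = 0.3439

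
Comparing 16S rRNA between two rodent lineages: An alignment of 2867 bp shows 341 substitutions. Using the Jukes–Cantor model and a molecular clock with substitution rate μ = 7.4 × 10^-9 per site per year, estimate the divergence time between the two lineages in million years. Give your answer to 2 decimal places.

8.75

p = 341/2867 ≈ 0.11894.
d = −(3/4) ln(1 − 4p/3) = −0.75 ln(1 − 0.158587) = −0.75 ln(0.841413)
  = −0.75 × (-0.172673) = 0.129505 substitutions/site.
Under a molecular clock d = 2μt, so t = d/(2μ) = 0.129505 / (2 × 7.4 × 10^-9) = 8.75 million years.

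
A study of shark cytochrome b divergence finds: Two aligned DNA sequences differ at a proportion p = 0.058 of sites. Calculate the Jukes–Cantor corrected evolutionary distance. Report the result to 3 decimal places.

d = −(3/4) ln(1 − 4p/3) = −0.75 ln(1 − 0.077333) = −0.75 ln(0.922667)
  = −0.75 × (-0.080487) = 0.060365 substitutions/site.

0.060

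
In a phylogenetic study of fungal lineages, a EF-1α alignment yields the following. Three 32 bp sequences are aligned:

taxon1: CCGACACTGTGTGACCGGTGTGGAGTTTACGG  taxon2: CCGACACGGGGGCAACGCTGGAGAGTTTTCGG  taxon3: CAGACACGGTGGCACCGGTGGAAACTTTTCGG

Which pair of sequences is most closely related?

taxon2 and taxon3

taxon1–taxon2: 9/32 differ, p = 0.281, d = 0.353.
taxon1–taxon3: 9/32 differ, p = 0.281, d = 0.353.
taxon2–taxon3: 6/32 differ, p = 0.188, d = 0.216.
The smallest distance is between taxon2 and taxon3.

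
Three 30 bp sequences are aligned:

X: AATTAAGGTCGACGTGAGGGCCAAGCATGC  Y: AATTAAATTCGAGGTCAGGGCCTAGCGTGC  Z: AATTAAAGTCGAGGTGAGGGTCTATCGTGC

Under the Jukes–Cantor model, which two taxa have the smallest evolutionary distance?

Y and Z

X–Y: 6/30 differ, p = 0.200, d = 0.233.
X–Z: 6/30 differ, p = 0.200, d = 0.233.
Y–Z: 4/30 differ, p = 0.133, d = 0.147.
The smallest distance is between Y and Z.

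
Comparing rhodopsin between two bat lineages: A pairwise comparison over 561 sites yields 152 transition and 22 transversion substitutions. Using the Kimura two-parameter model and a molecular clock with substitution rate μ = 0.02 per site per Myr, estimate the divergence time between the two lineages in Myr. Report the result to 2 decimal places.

11.39

P = 152/561 ≈ 0.270945 and Q = 22/561 ≈ 0.039216.
Under the Kimura two-parameter model, d = −½ ln(1 − 2P − Q) − ¼ ln(1 − 2Q).
1 − 2P − Q = 0.418894, giving −½ ln(0.418894) = 0.435069.
1 − 2Q = 0.921568, giving −¼ ln(0.921568) = 0.020420.
d = 0.435069 + 0.020420 = 0.455489.
Under a molecular clock d = 2μt, so t = d/(2μ) = 0.455489 / (2 × 0.02) = 11.39 Myr.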